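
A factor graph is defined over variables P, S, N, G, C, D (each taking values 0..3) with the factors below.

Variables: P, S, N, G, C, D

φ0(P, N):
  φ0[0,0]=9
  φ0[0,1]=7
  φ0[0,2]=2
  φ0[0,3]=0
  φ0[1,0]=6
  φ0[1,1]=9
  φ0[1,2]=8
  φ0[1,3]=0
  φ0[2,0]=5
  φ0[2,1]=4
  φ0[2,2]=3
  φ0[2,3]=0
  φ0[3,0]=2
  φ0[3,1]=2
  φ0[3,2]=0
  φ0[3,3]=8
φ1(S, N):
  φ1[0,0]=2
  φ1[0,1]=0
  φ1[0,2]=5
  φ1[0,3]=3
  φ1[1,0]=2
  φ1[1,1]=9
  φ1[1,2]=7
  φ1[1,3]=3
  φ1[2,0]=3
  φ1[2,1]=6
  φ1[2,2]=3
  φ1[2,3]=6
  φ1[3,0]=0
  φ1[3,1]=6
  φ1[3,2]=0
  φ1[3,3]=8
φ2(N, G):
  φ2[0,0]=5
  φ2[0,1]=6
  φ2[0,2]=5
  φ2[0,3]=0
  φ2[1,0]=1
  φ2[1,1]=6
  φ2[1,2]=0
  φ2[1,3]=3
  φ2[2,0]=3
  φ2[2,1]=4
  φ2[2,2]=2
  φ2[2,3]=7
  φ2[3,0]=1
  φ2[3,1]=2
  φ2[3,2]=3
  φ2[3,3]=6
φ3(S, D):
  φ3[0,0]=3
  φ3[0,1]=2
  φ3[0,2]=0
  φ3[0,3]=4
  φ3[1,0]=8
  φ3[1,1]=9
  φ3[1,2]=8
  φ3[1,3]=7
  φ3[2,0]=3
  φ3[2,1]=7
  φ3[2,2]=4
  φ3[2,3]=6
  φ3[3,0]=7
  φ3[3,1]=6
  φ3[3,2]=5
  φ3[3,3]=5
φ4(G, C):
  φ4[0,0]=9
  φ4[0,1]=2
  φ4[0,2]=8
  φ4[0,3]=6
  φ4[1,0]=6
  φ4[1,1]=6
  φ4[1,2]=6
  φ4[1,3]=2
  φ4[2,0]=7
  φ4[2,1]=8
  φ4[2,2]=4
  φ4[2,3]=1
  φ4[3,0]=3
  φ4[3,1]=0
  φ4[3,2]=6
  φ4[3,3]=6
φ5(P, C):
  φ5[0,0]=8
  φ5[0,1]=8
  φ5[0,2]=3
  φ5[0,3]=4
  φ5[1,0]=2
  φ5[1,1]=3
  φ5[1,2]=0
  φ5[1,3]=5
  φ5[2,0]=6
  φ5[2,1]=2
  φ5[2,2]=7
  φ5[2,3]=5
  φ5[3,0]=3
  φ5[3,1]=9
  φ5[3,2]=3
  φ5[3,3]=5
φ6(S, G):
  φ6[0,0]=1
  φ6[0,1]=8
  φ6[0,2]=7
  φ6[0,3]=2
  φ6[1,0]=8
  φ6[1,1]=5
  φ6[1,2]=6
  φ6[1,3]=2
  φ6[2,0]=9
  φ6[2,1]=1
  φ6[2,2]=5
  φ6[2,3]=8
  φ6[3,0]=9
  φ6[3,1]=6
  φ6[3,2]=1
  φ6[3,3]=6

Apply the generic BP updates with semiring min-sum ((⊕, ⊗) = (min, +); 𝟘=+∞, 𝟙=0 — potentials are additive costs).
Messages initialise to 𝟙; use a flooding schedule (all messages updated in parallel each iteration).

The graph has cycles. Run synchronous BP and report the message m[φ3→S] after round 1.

message @ round 1 = [0, 7, 3, 5]

init: all messages = 𝟙 over 4 values
r1 m[φ0→P] = [0, 0, 0, 0]
r1 m[φ0→N] = [2, 2, 0, 0]
r1 m[φ1→S] = [0, 2, 3, 0]
r1 m[φ1→N] = [0, 0, 0, 3]
r1 m[φ2→N] = [0, 0, 2, 1]
r1 m[φ2→G] = [1, 2, 0, 0]
r1 m[φ3→S] = [0, 7, 3, 5]
r1 m[φ3→D] = [3, 2, 0, 4]
r1 m[φ4→G] = [2, 2, 1, 0]
r1 m[φ4→C] = [3, 0, 4, 1]
r1 m[φ5→P] = [3, 0, 2, 3]
r1 m[φ5→C] = [2, 2, 0, 4]
r1 m[φ6→S] = [1, 2, 1, 1]
r1 m[φ6→G] = [1, 1, 1, 2]
r1 m[P→φ0] = [0, 0, 0, 0]
r1 m[P→φ5] = [0, 0, 0, 0]
r1 m[S→φ1] = [0, 0, 0, 0]
r1 m[S→φ3] = [0, 0, 0, 0]
r1 m[S→φ6] = [0, 0, 0, 0]
r1 m[N→φ0] = [0, 0, 0, 0]
r1 m[N→φ1] = [0, 0, 0, 0]
r1 m[N→φ2] = [0, 0, 0, 0]
r1 m[G→φ2] = [0, 0, 0, 0]
r1 m[G→φ4] = [0, 0, 0, 0]
r1 m[G→φ6] = [0, 0, 0, 0]
r1 m[C→φ4] = [0, 0, 0, 0]
r1 m[C→φ5] = [0, 0, 0, 0]
r1 m[D→φ3] = [0, 0, 0, 0]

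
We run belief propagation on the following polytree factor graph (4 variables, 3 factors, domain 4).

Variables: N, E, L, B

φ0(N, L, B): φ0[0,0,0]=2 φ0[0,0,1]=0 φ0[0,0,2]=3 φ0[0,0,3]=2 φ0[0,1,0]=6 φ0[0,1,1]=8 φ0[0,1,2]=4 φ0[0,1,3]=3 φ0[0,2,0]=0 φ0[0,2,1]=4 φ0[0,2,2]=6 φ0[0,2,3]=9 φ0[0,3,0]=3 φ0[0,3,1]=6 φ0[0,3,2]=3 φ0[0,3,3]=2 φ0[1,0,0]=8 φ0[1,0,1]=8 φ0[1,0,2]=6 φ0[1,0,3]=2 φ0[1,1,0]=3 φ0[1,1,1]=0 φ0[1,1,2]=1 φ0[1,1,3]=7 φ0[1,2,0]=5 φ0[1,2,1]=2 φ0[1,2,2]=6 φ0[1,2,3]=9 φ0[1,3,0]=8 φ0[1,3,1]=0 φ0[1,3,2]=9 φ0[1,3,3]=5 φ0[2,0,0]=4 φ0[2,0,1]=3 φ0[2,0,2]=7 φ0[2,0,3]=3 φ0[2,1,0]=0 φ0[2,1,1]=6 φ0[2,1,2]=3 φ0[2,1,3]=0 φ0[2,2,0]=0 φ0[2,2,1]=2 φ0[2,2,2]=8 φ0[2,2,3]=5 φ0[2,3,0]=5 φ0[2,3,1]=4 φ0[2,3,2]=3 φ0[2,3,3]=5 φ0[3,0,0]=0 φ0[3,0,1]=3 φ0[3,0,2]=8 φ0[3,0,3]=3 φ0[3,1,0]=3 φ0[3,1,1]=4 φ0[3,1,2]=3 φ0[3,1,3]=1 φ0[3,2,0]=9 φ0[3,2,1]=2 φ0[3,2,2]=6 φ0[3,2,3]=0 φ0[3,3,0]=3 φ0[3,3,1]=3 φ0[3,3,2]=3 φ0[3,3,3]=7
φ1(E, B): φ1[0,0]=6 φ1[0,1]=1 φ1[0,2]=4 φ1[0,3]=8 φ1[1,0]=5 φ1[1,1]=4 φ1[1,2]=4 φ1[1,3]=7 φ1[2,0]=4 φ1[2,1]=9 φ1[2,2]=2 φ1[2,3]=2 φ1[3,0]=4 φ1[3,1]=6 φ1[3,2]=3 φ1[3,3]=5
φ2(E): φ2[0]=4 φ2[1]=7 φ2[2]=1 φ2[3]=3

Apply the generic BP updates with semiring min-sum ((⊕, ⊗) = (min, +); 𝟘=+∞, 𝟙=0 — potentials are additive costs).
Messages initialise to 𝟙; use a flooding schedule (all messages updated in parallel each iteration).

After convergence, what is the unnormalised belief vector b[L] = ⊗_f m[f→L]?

init: all messages = 𝟙 over 4 values
r1 m[φ0→N] = [0, 0, 0, 0]
r1 m[φ0→L] = [0, 0, 0, 0]
r1 m[φ0→B] = [0, 0, 1, 0]
r1 m[φ1→E] = [1, 4, 2, 3]
r1 m[φ1→B] = [4, 1, 2, 2]
r1 m[φ2→E] = [4, 7, 1, 3]
r1 m[N→φ0] = [0, 0, 0, 0]
r1 m[E→φ1] = [0, 0, 0, 0]
r1 m[E→φ2] = [0, 0, 0, 0]
r1 m[L→φ0] = [0, 0, 0, 0]
r1 m[B→φ0] = [0, 0, 0, 0]
r1 m[B→φ1] = [0, 0, 0, 0]
r2 m[φ0→N] = [0, 0, 0, 0]
r2 m[φ0→L] = [0, 0, 0, 0]
r2 m[φ0→B] = [0, 0, 1, 0]
r2 m[φ1→E] = [1, 4, 2, 3]
r2 m[φ1→B] = [4, 1, 2, 2]
r2 m[φ2→E] = [4, 7, 1, 3]
r2 m[N→φ0] = [0, 0, 0, 0]
r2 m[E→φ1] = [4, 7, 1, 3]
r2 m[E→φ2] = [1, 4, 2, 3]
r2 m[L→φ0] = [0, 0, 0, 0]
r2 m[B→φ0] = [4, 1, 2, 2]
r2 m[B→φ1] = [0, 0, 1, 0]
r3 m[φ0→N] = [1, 1, 2, 2]
r3 m[φ0→L] = [1, 1, 2, 1]
r3 m[φ0→B] = [0, 0, 1, 0]
r3 m[φ1→E] = [1, 4, 2, 4]
r3 m[φ1→B] = [5, 5, 3, 3]
r3 m[φ2→E] = [4, 7, 1, 3]
r3 m[N→φ0] = [0, 0, 0, 0]
r3 m[E→φ1] = [4, 7, 1, 3]
r3 m[E→φ2] = [1, 4, 2, 3]
r3 m[L→φ0] = [0, 0, 0, 0]
r3 m[B→φ0] = [4, 1, 2, 2]
r3 m[B→φ1] = [0, 0, 1, 0]
r4 m[φ0→N] = [1, 1, 2, 2]
r4 m[φ0→L] = [1, 1, 2, 1]
r4 m[φ0→B] = [0, 0, 1, 0]
r4 m[φ1→E] = [1, 4, 2, 4]
r4 m[φ1→B] = [5, 5, 3, 3]
r4 m[φ2→E] = [4, 7, 1, 3]
r4 m[N→φ0] = [0, 0, 0, 0]
r4 m[E→φ1] = [4, 7, 1, 3]
r4 m[E→φ2] = [1, 4, 2, 4]
r4 m[L→φ0] = [0, 0, 0, 0]
r4 m[B→φ0] = [5, 5, 3, 3]
r4 m[B→φ1] = [0, 0, 1, 0]
r5 m[φ0→N] = [5, 4, 3, 3]
r5 m[φ0→L] = [5, 3, 3, 5]
r5 m[φ0→B] = [0, 0, 1, 0]
r5 m[φ1→E] = [1, 4, 2, 4]
r5 m[φ1→B] = [5, 5, 3, 3]
r5 m[φ2→E] = [4, 7, 1, 3]
r5 m[N→φ0] = [0, 0, 0, 0]
r5 m[E→φ1] = [4, 7, 1, 3]
r5 m[E→φ2] = [1, 4, 2, 4]
r5 m[L→φ0] = [0, 0, 0, 0]
r5 m[B→φ0] = [5, 5, 3, 3]
r5 m[B→φ1] = [0, 0, 1, 0]
r6 m[φ0→N] = [5, 4, 3, 3]
r6 m[φ0→L] = [5, 3, 3, 5]
r6 m[φ0→B] = [0, 0, 1, 0]
r6 m[φ1→E] = [1, 4, 2, 4]
r6 m[φ1→B] = [5, 5, 3, 3]
r6 m[φ2→E] = [4, 7, 1, 3]
r6 m[N→φ0] = [0, 0, 0, 0]
r6 m[E→φ1] = [4, 7, 1, 3]
r6 m[E→φ2] = [1, 4, 2, 4]
r6 m[L→φ0] = [0, 0, 0, 0]
r6 m[B→φ0] = [5, 5, 3, 3]
r6 m[B→φ1] = [0, 0, 1, 0]
fixed point reached at round 6
b[L] = ⊗ incoming = [5, 3, 3, 5]

b[L] = [5, 3, 3, 5]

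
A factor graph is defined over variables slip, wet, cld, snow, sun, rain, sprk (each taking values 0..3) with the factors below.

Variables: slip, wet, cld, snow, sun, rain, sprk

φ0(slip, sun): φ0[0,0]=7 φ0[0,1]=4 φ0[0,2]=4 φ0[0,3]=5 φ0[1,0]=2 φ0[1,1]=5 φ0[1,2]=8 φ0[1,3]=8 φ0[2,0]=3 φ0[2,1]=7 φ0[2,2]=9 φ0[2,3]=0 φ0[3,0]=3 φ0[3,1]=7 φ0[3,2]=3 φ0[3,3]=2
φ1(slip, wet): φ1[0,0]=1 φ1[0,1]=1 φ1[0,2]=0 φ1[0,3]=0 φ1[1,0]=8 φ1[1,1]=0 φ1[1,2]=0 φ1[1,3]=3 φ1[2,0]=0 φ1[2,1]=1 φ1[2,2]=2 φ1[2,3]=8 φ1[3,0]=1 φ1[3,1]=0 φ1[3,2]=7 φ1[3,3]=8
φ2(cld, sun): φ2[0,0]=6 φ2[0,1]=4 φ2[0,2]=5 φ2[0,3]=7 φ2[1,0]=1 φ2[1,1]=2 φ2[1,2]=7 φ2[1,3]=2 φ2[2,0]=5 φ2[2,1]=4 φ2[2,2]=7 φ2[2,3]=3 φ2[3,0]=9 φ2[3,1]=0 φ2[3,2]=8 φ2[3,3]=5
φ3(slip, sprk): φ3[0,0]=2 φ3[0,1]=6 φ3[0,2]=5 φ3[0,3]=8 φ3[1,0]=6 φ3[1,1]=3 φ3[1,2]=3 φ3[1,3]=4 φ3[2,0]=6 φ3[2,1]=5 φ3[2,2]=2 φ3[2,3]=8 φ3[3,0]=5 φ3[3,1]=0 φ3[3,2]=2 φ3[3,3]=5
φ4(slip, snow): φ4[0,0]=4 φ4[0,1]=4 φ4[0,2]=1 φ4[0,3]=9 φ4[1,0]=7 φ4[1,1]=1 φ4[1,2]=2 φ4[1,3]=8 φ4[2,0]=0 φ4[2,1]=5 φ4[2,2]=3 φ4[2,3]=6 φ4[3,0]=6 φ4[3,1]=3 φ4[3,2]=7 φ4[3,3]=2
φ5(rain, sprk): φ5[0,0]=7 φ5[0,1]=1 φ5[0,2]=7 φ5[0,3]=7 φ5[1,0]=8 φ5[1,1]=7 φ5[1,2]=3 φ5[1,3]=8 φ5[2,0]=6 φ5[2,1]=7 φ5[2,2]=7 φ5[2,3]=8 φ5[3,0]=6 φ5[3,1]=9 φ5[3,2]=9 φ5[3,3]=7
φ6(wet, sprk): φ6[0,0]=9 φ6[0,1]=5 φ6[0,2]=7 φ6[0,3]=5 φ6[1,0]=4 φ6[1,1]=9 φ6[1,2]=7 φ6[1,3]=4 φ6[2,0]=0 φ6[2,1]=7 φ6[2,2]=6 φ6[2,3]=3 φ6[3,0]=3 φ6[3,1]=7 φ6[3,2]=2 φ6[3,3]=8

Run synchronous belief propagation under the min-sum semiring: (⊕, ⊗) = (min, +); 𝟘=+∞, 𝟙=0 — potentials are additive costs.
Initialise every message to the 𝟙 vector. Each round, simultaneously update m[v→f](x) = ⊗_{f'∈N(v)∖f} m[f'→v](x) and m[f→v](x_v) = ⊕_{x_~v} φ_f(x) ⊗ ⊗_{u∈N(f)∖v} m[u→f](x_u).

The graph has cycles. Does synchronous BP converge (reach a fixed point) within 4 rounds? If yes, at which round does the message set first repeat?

init: all messages = 𝟙 over 4 values
r1 m[φ0→slip] = [4, 2, 0, 2]
r1 m[φ0→sun] = [2, 4, 3, 0]
r1 m[φ1→slip] = [0, 0, 0, 0]
r1 m[φ1→wet] = [0, 0, 0, 0]
r1 m[φ2→cld] = [4, 1, 3, 0]
r1 m[φ2→sun] = [1, 0, 5, 2]
r1 m[φ3→slip] = [2, 3, 2, 0]
r1 m[φ3→sprk] = [2, 0, 2, 4]
r1 m[φ4→slip] = [1, 1, 0, 2]
r1 m[φ4→snow] = [0, 1, 1, 2]
r1 m[φ5→rain] = [1, 3, 6, 6]
r1 m[φ5→sprk] = [6, 1, 3, 7]
r1 m[φ6→wet] = [5, 4, 0, 2]
r1 m[φ6→sprk] = [0, 5, 2, 3]
r1 m[slip→φ0] = [0, 0, 0, 0]
r1 m[slip→φ1] = [0, 0, 0, 0]
r1 m[slip→φ3] = [0, 0, 0, 0]
r1 m[slip→φ4] = [0, 0, 0, 0]
r1 m[wet→φ1] = [0, 0, 0, 0]
r1 m[wet→φ6] = [0, 0, 0, 0]
r1 m[cld→φ2] = [0, 0, 0, 0]
r1 m[snow→φ4] = [0, 0, 0, 0]
r1 m[sun→φ0] = [0, 0, 0, 0]
r1 m[sun→φ2] = [0, 0, 0, 0]
r1 m[rain→φ5] = [0, 0, 0, 0]
r1 m[sprk→φ3] = [0, 0, 0, 0]
r1 m[sprk→φ5] = [0, 0, 0, 0]
r1 m[sprk→φ6] = [0, 0, 0, 0]
r2 m[φ0→slip] = [4, 2, 0, 2]
r2 m[φ0→sun] = [2, 4, 3, 0]
r2 m[φ1→slip] = [0, 0, 0, 0]
r2 m[φ1→wet] = [0, 0, 0, 0]
r2 m[φ2→cld] = [4, 1, 3, 0]
r2 m[φ2→sun] = [1, 0, 5, 2]
r2 m[φ3→slip] = [2, 3, 2, 0]
r2 m[φ3→sprk] = [2, 0, 2, 4]
r2 m[φ4→slip] = [1, 1, 0, 2]
r2 m[φ4→snow] = [0, 1, 1, 2]
r2 m[φ5→rain] = [1, 3, 6, 6]
r2 m[φ5→sprk] = [6, 1, 3, 7]
r2 m[φ6→wet] = [5, 4, 0, 2]
r2 m[φ6→sprk] = [0, 5, 2, 3]
r2 m[slip→φ0] = [3, 4, 2, 2]
r2 m[slip→φ1] = [7, 6, 2, 4]
r2 m[slip→φ3] = [5, 3, 0, 4]
r2 m[slip→φ4] = [6, 5, 2, 2]
r2 m[wet→φ1] = [5, 4, 0, 2]
r2 m[wet→φ6] = [0, 0, 0, 0]
r2 m[cld→φ2] = [0, 0, 0, 0]
r2 m[snow→φ4] = [0, 0, 0, 0]
r2 m[sun→φ0] = [1, 0, 5, 2]
r2 m[sun→φ2] = [2, 4, 3, 0]
r2 m[rain→φ5] = [0, 0, 0, 0]
r2 m[sprk→φ3] = [6, 6, 5, 10]
r2 m[sprk→φ5] = [2, 5, 4, 7]
r2 m[sprk→φ6] = [8, 1, 5, 11]
r3 m[φ0→slip] = [4, 3, 2, 4]
r3 m[φ0→sun] = [5, 7, 5, 2]
r3 m[φ1→slip] = [0, 0, 2, 4]
r3 m[φ1→wet] = [2, 3, 4, 7]
r3 m[φ2→cld] = [7, 2, 3, 4]
r3 m[φ2→sun] = [1, 0, 5, 2]
r3 m[φ3→slip] = [8, 8, 7, 6]
r3 m[φ3→sprk] = [6, 4, 2, 7]
r3 m[φ4→slip] = [1, 1, 0, 2]
r3 m[φ4→snow] = [2, 5, 5, 4]
r3 m[φ5→rain] = [6, 7, 8, 8]
r3 m[φ5→sprk] = [6, 1, 3, 7]
r3 m[φ6→wet] = [6, 10, 8, 7]
r3 m[φ6→sprk] = [0, 5, 2, 3]
r3 m[slip→φ0] = [3, 4, 2, 2]
r3 m[slip→φ1] = [7, 6, 2, 4]
r3 m[slip→φ3] = [5, 3, 0, 4]
r3 m[slip→φ4] = [6, 5, 2, 2]
r3 m[wet→φ1] = [5, 4, 0, 2]
r3 m[wet→φ6] = [0, 0, 0, 0]
r3 m[cld→φ2] = [0, 0, 0, 0]
r3 m[snow→φ4] = [0, 0, 0, 0]
r3 m[sun→φ0] = [1, 0, 5, 2]
r3 m[sun→φ2] = [2, 4, 3, 0]
r3 m[rain→φ5] = [0, 0, 0, 0]
r3 m[sprk→φ3] = [6, 6, 5, 10]
r3 m[sprk→φ5] = [2, 5, 4, 7]
r3 m[sprk→φ6] = [8, 1, 5, 11]
r4 m[φ0→slip] = [4, 3, 2, 4]
r4 m[φ0→sun] = [5, 7, 5, 2]
r4 m[φ1→slip] = [0, 0, 2, 4]
r4 m[φ1→wet] = [2, 3, 4, 7]
r4 m[φ2→cld] = [7, 2, 3, 4]
r4 m[φ2→sun] = [1, 0, 5, 2]
r4 m[φ3→slip] = [8, 8, 7, 6]
r4 m[φ3→sprk] = [6, 4, 2, 7]
r4 m[φ4→slip] = [1, 1, 0, 2]
r4 m[φ4→snow] = [2, 5, 5, 4]
r4 m[φ5→rain] = [6, 7, 8, 8]
r4 m[φ5→sprk] = [6, 1, 3, 7]
r4 m[φ6→wet] = [6, 10, 8, 7]
r4 m[φ6→sprk] = [0, 5, 2, 3]
r4 m[slip→φ0] = [9, 9, 9, 12]
r4 m[slip→φ1] = [13, 12, 9, 12]
r4 m[slip→φ3] = [5, 4, 4, 10]
r4 m[slip→φ4] = [12, 11, 11, 14]
r4 m[wet→φ1] = [6, 10, 8, 7]
r4 m[wet→φ6] = [2, 3, 4, 7]
r4 m[cld→φ2] = [0, 0, 0, 0]
r4 m[snow→φ4] = [0, 0, 0, 0]
r4 m[sun→φ0] = [1, 0, 5, 2]
r4 m[sun→φ2] = [5, 7, 5, 2]
r4 m[rain→φ5] = [0, 0, 0, 0]
r4 m[sprk→φ3] = [6, 6, 5, 10]
r4 m[sprk→φ5] = [6, 9, 4, 10]
r4 m[sprk→φ6] = [12, 5, 5, 14]
no fixed point within 4 rounds

NOT CONVERGED within 4 rounds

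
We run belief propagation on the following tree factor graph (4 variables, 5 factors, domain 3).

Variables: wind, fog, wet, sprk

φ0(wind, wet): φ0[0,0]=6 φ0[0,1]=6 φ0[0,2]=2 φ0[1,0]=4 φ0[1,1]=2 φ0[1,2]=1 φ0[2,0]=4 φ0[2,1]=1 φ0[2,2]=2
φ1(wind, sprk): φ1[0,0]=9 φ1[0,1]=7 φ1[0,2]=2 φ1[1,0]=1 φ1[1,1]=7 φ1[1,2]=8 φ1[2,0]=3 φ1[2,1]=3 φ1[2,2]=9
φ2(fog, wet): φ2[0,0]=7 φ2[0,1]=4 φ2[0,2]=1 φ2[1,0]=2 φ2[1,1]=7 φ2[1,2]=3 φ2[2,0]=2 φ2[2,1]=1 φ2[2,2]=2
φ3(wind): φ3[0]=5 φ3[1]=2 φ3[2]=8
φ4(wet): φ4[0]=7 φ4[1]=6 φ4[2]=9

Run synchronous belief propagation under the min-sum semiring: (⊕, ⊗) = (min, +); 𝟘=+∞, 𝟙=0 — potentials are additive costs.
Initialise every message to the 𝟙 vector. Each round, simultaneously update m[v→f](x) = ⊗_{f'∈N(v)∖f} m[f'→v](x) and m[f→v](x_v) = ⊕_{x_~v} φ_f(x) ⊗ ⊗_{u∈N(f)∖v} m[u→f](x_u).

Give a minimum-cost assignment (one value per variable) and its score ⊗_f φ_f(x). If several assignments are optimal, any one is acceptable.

init: all messages = 𝟙 over 3 values
r1 m[φ0→wind] = [2, 1, 1]
r1 m[φ0→wet] = [4, 1, 1]
r1 m[φ1→wind] = [2, 1, 3]
r1 m[φ1→sprk] = [1, 3, 2]
r1 m[φ2→fog] = [1, 2, 1]
r1 m[φ2→wet] = [2, 1, 1]
r1 m[φ3→wind] = [5, 2, 8]
r1 m[φ4→wet] = [7, 6, 9]
r1 m[wind→φ0] = [0, 0, 0]
r1 m[wind→φ1] = [0, 0, 0]
r1 m[wind→φ3] = [0, 0, 0]
r1 m[fog→φ2] = [0, 0, 0]
r1 m[wet→φ0] = [0, 0, 0]
r1 m[wet→φ2] = [0, 0, 0]
r1 m[wet→φ4] = [0, 0, 0]
r1 m[sprk→φ1] = [0, 0, 0]
r2 m[φ0→wind] = [2, 1, 1]
r2 m[φ0→wet] = [4, 1, 1]
r2 m[φ1→wind] = [2, 1, 3]
r2 m[φ1→sprk] = [1, 3, 2]
r2 m[φ2→fog] = [1, 2, 1]
r2 m[φ2→wet] = [2, 1, 1]
r2 m[φ3→wind] = [5, 2, 8]
r2 m[φ4→wet] = [7, 6, 9]
r2 m[wind→φ0] = [7, 3, 11]
r2 m[wind→φ1] = [7, 3, 9]
r2 m[wind→φ3] = [4, 2, 4]
r2 m[fog→φ2] = [0, 0, 0]
r2 m[wet→φ0] = [9, 7, 10]
r2 m[wet→φ2] = [11, 7, 10]
r2 m[wet→φ4] = [6, 2, 2]
r2 m[sprk→φ1] = [0, 0, 0]
r3 m[φ0→wind] = [12, 9, 8]
r3 m[φ0→wet] = [7, 5, 4]
r3 m[φ1→wind] = [2, 1, 3]
r3 m[φ1→sprk] = [4, 10, 9]
r3 m[φ2→fog] = [11, 13, 8]
r3 m[φ2→wet] = [2, 1, 1]
r3 m[φ3→wind] = [5, 2, 8]
r3 m[φ4→wet] = [7, 6, 9]
r3 m[wind→φ0] = [7, 3, 11]
r3 m[wind→φ1] = [7, 3, 9]
r3 m[wind→φ3] = [4, 2, 4]
r3 m[fog→φ2] = [0, 0, 0]
r3 m[wet→φ0] = [9, 7, 10]
r3 m[wet→φ2] = [11, 7, 10]
r3 m[wet→φ4] = [6, 2, 2]
r3 m[sprk→φ1] = [0, 0, 0]
r4 m[φ0→wind] = [12, 9, 8]
r4 m[φ0→wet] = [7, 5, 4]
r4 m[φ1→wind] = [2, 1, 3]
r4 m[φ1→sprk] = [4, 10, 9]
r4 m[φ2→fog] = [11, 13, 8]
r4 m[φ2→wet] = [2, 1, 1]
r4 m[φ3→wind] = [5, 2, 8]
r4 m[φ4→wet] = [7, 6, 9]
r4 m[wind→φ0] = [7, 3, 11]
r4 m[wind→φ1] = [17, 11, 16]
r4 m[wind→φ3] = [14, 10, 11]
r4 m[fog→φ2] = [0, 0, 0]
r4 m[wet→φ0] = [9, 7, 10]
r4 m[wet→φ2] = [14, 11, 13]
r4 m[wet→φ4] = [9, 6, 5]
r4 m[sprk→φ1] = [0, 0, 0]
r5 m[φ0→wind] = [12, 9, 8]
r5 m[φ0→wet] = [7, 5, 4]
r5 m[φ1→wind] = [2, 1, 3]
r5 m[φ1→sprk] = [12, 18, 19]
r5 m[φ2→fog] = [14, 16, 12]
r5 m[φ2→wet] = [2, 1, 1]
r5 m[φ3→wind] = [5, 2, 8]
r5 m[φ4→wet] = [7, 6, 9]
r5 m[wind→φ0] = [7, 3, 11]
r5 m[wind→φ1] = [17, 11, 16]
r5 m[wind→φ3] = [14, 10, 11]
r5 m[fog→φ2] = [0, 0, 0]
r5 m[wet→φ0] = [9, 7, 10]
r5 m[wet→φ2] = [14, 11, 13]
r5 m[wet→φ4] = [9, 6, 5]
r5 m[sprk→φ1] = [0, 0, 0]
r6 m[φ0→wind] = [12, 9, 8]
r6 m[φ0→wet] = [7, 5, 4]
r6 m[φ1→wind] = [2, 1, 3]
r6 m[φ1→sprk] = [12, 18, 19]
r6 m[φ2→fog] = [14, 16, 12]
r6 m[φ2→wet] = [2, 1, 1]
r6 m[φ3→wind] = [5, 2, 8]
r6 m[φ4→wet] = [7, 6, 9]
r6 m[wind→φ0] = [7, 3, 11]
r6 m[wind→φ1] = [17, 11, 16]
r6 m[wind→φ3] = [14, 10, 11]
r6 m[fog→φ2] = [0, 0, 0]
r6 m[wet→φ0] = [9, 7, 10]
r6 m[wet→φ2] = [14, 11, 13]
r6 m[wet→φ4] = [9, 6, 5]
r6 m[sprk→φ1] = [0, 0, 0]
fixed point reached at round 6
traceback from wind: (wind=1, fog=2, wet=1, sprk=0), score=12

assignment: (wind=1, fog=2, wet=1, sprk=0); score = 12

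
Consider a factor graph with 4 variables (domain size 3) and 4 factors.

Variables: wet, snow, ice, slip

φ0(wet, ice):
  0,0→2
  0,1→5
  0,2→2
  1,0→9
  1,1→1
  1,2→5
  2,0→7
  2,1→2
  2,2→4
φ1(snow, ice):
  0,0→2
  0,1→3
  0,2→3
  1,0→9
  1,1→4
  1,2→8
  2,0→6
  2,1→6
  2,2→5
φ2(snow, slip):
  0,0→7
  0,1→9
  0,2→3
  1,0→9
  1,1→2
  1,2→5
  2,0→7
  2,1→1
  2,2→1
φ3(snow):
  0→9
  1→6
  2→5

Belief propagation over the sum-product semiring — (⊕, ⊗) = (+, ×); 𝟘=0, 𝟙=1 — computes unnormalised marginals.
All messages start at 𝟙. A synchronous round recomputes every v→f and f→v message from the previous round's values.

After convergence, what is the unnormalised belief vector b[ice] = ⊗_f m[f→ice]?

init: all messages = 𝟙 over 3 values
r1 m[φ0→wet] = [9, 15, 13]
r1 m[φ0→ice] = [18, 8, 11]
r1 m[φ1→snow] = [8, 21, 17]
r1 m[φ1→ice] = [17, 13, 16]
r1 m[φ2→snow] = [19, 16, 9]
r1 m[φ2→slip] = [23, 12, 9]
r1 m[φ3→snow] = [9, 6, 5]
r1 m[wet→φ0] = [1, 1, 1]
r1 m[snow→φ1] = [1, 1, 1]
r1 m[snow→φ2] = [1, 1, 1]
r1 m[snow→φ3] = [1, 1, 1]
r1 m[ice→φ0] = [1, 1, 1]
r1 m[ice→φ1] = [1, 1, 1]
r1 m[slip→φ2] = [1, 1, 1]
r2 m[φ0→wet] = [9, 15, 13]
r2 m[φ0→ice] = [18, 8, 11]
r2 m[φ1→snow] = [8, 21, 17]
r2 m[φ1→ice] = [17, 13, 16]
r2 m[φ2→snow] = [19, 16, 9]
r2 m[φ2→slip] = [23, 12, 9]
r2 m[φ3→snow] = [9, 6, 5]
r2 m[wet→φ0] = [1, 1, 1]
r2 m[snow→φ1] = [171, 96, 45]
r2 m[snow→φ2] = [72, 126, 85]
r2 m[snow→φ3] = [152, 336, 153]
r2 m[ice→φ0] = [17, 13, 16]
r2 m[ice→φ1] = [18, 8, 11]
r2 m[slip→φ2] = [1, 1, 1]
r3 m[φ0→wet] = [131, 246, 209]
r3 m[φ0→ice] = [18, 8, 11]
r3 m[φ1→snow] = [93, 282, 211]
r3 m[φ1→ice] = [1476, 1167, 1506]
r3 m[φ2→snow] = [19, 16, 9]
r3 m[φ2→slip] = [2233, 985, 931]
r3 m[φ3→snow] = [9, 6, 5]
r3 m[wet→φ0] = [1, 1, 1]
r3 m[snow→φ1] = [171, 96, 45]
r3 m[snow→φ2] = [72, 126, 85]
r3 m[snow→φ3] = [152, 336, 153]
r3 m[ice→φ0] = [17, 13, 16]
r3 m[ice→φ1] = [18, 8, 11]
r3 m[slip→φ2] = [1, 1, 1]
r4 m[φ0→wet] = [131, 246, 209]
r4 m[φ0→ice] = [18, 8, 11]
r4 m[φ1→snow] = [93, 282, 211]
r4 m[φ1→ice] = [1476, 1167, 1506]
r4 m[φ2→snow] = [19, 16, 9]
r4 m[φ2→slip] = [2233, 985, 931]
r4 m[φ3→snow] = [9, 6, 5]
r4 m[wet→φ0] = [1, 1, 1]
r4 m[snow→φ1] = [171, 96, 45]
r4 m[snow→φ2] = [837, 1692, 1055]
r4 m[snow→φ3] = [1767, 4512, 1899]
r4 m[ice→φ0] = [1476, 1167, 1506]
r4 m[ice→φ1] = [18, 8, 11]
r4 m[slip→φ2] = [1, 1, 1]
r5 m[φ0→wet] = [11799, 21981, 18690]
r5 m[φ0→ice] = [18, 8, 11]
r5 m[φ1→snow] = [93, 282, 211]
r5 m[φ1→ice] = [1476, 1167, 1506]
r5 m[φ2→snow] = [19, 16, 9]
r5 m[φ2→slip] = [28472, 11972, 12026]
r5 m[φ3→snow] = [9, 6, 5]
r5 m[wet→φ0] = [1, 1, 1]
r5 m[snow→φ1] = [171, 96, 45]
r5 m[snow→φ2] = [837, 1692, 1055]
r5 m[snow→φ3] = [1767, 4512, 1899]
r5 m[ice→φ0] = [1476, 1167, 1506]
r5 m[ice→φ1] = [18, 8, 11]
r5 m[slip→φ2] = [1, 1, 1]
r6 m[φ0→wet] = [11799, 21981, 18690]
r6 m[φ0→ice] = [18, 8, 11]
r6 m[φ1→snow] = [93, 282, 211]
r6 m[φ1→ice] = [1476, 1167, 1506]
r6 m[φ2→snow] = [19, 16, 9]
r6 m[φ2→slip] = [28472, 11972, 12026]
r6 m[φ3→snow] = [9, 6, 5]
r6 m[wet→φ0] = [1, 1, 1]
r6 m[snow→φ1] = [171, 96, 45]
r6 m[snow→φ2] = [837, 1692, 1055]
r6 m[snow→φ3] = [1767, 4512, 1899]
r6 m[ice→φ0] = [1476, 1167, 1506]
r6 m[ice→φ1] = [18, 8, 11]
r6 m[slip→φ2] = [1, 1, 1]
fixed point reached at round 6
b[ice] = ⊗ incoming = [26568, 9336, 16566]

b[ice] = [26568, 9336, 16566]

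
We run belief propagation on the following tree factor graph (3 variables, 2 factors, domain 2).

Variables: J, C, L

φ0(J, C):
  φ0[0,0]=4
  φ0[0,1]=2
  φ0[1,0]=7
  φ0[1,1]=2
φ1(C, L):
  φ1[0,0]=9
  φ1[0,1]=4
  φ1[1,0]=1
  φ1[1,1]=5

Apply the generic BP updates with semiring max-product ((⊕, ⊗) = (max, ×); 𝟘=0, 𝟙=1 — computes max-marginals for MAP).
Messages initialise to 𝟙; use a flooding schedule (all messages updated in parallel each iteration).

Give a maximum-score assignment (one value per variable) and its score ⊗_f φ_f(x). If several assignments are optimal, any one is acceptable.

init: all messages = 𝟙 over 2 values
r1 m[φ0→J] = [4, 7]
r1 m[φ0→C] = [7, 2]
r1 m[φ1→C] = [9, 5]
r1 m[φ1→L] = [9, 5]
r1 m[J→φ0] = [1, 1]
r1 m[C→φ0] = [1, 1]
r1 m[C→φ1] = [1, 1]
r1 m[L→φ1] = [1, 1]
r2 m[φ0→J] = [4, 7]
r2 m[φ0→C] = [7, 2]
r2 m[φ1→C] = [9, 5]
r2 m[φ1→L] = [9, 5]
r2 m[J→φ0] = [1, 1]
r2 m[C→φ0] = [9, 5]
r2 m[C→φ1] = [7, 2]
r2 m[L→φ1] = [1, 1]
r3 m[φ0→J] = [36, 63]
r3 m[φ0→C] = [7, 2]
r3 m[φ1→C] = [9, 5]
r3 m[φ1→L] = [63, 28]
r3 m[J→φ0] = [1, 1]
r3 m[C→φ0] = [9, 5]
r3 m[C→φ1] = [7, 2]
r3 m[L→φ1] = [1, 1]
r4 m[φ0→J] = [36, 63]
r4 m[φ0→C] = [7, 2]
r4 m[φ1→C] = [9, 5]
r4 m[φ1→L] = [63, 28]
r4 m[J→φ0] = [1, 1]
r4 m[C→φ0] = [9, 5]
r4 m[C→φ1] = [7, 2]
r4 m[L→φ1] = [1, 1]
fixed point reached at round 4
traceback from J: (J=1, C=0, L=0), score=63

assignment: (J=1, C=0, L=0); score = 63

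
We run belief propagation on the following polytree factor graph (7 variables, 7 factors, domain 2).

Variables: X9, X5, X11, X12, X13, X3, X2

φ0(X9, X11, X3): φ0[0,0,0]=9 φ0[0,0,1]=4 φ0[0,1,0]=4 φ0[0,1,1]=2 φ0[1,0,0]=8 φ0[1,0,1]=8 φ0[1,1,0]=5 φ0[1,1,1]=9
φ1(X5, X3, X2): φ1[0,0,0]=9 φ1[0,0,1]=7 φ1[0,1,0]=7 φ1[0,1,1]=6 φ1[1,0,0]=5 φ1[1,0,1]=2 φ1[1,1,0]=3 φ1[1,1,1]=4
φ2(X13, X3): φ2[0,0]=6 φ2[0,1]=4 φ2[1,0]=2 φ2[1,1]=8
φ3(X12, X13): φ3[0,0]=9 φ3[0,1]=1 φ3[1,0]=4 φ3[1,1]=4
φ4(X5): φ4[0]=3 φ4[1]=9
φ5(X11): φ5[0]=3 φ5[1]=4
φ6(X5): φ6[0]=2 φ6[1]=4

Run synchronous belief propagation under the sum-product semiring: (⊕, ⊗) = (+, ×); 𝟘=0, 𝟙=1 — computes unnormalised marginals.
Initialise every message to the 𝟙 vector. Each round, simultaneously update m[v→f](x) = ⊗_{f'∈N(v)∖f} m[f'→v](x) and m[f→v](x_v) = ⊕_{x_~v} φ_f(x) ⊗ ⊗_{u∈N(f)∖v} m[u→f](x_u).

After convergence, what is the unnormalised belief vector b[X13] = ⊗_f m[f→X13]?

b[X13] = [3734328, 1358760]

init: all messages = 𝟙 over 2 values
r1 m[φ0→X9] = [19, 30]
r1 m[φ0→X11] = [29, 20]
r1 m[φ0→X3] = [26, 23]
r1 m[φ1→X5] = [29, 14]
r1 m[φ1→X3] = [23, 20]
r1 m[φ1→X2] = [24, 19]
r1 m[φ2→X13] = [10, 10]
r1 m[φ2→X3] = [8, 12]
r1 m[φ3→X12] = [10, 8]
r1 m[φ3→X13] = [13, 5]
r1 m[φ4→X5] = [3, 9]
r1 m[φ5→X11] = [3, 4]
r1 m[φ6→X5] = [2, 4]
r1 m[X9→φ0] = [1, 1]
r1 m[X5→φ1] = [1, 1]
r1 m[X5→φ4] = [1, 1]
r1 m[X5→φ6] = [1, 1]
r1 m[X11→φ0] = [1, 1]
r1 m[X11→φ5] = [1, 1]
r1 m[X12→φ3] = [1, 1]
r1 m[X13→φ2] = [1, 1]
r1 m[X13→φ3] = [1, 1]
r1 m[X3→φ0] = [1, 1]
r1 m[X3→φ1] = [1, 1]
r1 m[X3→φ2] = [1, 1]
r1 m[X2→φ1] = [1, 1]
r2 m[φ0→X9] = [19, 30]
r2 m[φ0→X11] = [29, 20]
r2 m[φ0→X3] = [26, 23]
r2 m[φ1→X5] = [29, 14]
r2 m[φ1→X3] = [23, 20]
r2 m[φ1→X2] = [24, 19]
r2 m[φ2→X13] = [10, 10]
r2 m[φ2→X3] = [8, 12]
r2 m[φ3→X12] = [10, 8]
r2 m[φ3→X13] = [13, 5]
r2 m[φ4→X5] = [3, 9]
r2 m[φ5→X11] = [3, 4]
r2 m[φ6→X5] = [2, 4]
r2 m[X9→φ0] = [1, 1]
r2 m[X5→φ1] = [6, 36]
r2 m[X5→φ4] = [58, 56]
r2 m[X5→φ6] = [87, 126]
r2 m[X11→φ0] = [3, 4]
r2 m[X11→φ5] = [29, 20]
r2 m[X12→φ3] = [1, 1]
r2 m[X13→φ2] = [13, 5]
r2 m[X13→φ3] = [10, 10]
r2 m[X3→φ0] = [184, 240]
r2 m[X3→φ1] = [208, 276]
r2 m[X3→φ2] = [598, 460]
r2 m[X2→φ1] = [1, 1]
r3 m[φ0→X9] = [12712, 22496]
r3 m[φ0→X11] = [6008, 4296]
r3 m[φ0→X3] = [87, 80]
r3 m[φ1→X5] = [6916, 3388]
r3 m[φ1→X3] = [348, 330]
r3 m[φ1→X2] = [90072, 73392]
r3 m[φ2→X13] = [5428, 4876]
r3 m[φ2→X3] = [88, 92]
r3 m[φ3→X12] = [100, 80]
r3 m[φ3→X13] = [13, 5]
r3 m[φ4→X5] = [3, 9]
r3 m[φ5→X11] = [3, 4]
r3 m[φ6→X5] = [2, 4]
r3 m[X9→φ0] = [1, 1]
r3 m[X5→φ1] = [6, 36]
r3 m[X5→φ4] = [58, 56]
r3 m[X5→φ6] = [87, 126]
r3 m[X11→φ0] = [3, 4]
r3 m[X11→φ5] = [29, 20]
r3 m[X12→φ3] = [1, 1]
r3 m[X13→φ2] = [13, 5]
r3 m[X13→φ3] = [10, 10]
r3 m[X3→φ0] = [184, 240]
r3 m[X3→φ1] = [208, 276]
r3 m[X3→φ2] = [598, 460]
r3 m[X2→φ1] = [1, 1]
r4 m[φ0→X9] = [12712, 22496]
r4 m[φ0→X11] = [6008, 4296]
r4 m[φ0→X3] = [87, 80]
r4 m[φ1→X5] = [6916, 3388]
r4 m[φ1→X3] = [348, 330]
r4 m[φ1→X2] = [90072, 73392]
r4 m[φ2→X13] = [5428, 4876]
r4 m[φ2→X3] = [88, 92]
r4 m[φ3→X12] = [100, 80]
r4 m[φ3→X13] = [13, 5]
r4 m[φ4→X5] = [3, 9]
r4 m[φ5→X11] = [3, 4]
r4 m[φ6→X5] = [2, 4]
r4 m[X9→φ0] = [1, 1]
r4 m[X5→φ1] = [6, 36]
r4 m[X5→φ4] = [13832, 13552]
r4 m[X5→φ6] = [20748, 30492]
r4 m[X11→φ0] = [3, 4]
r4 m[X11→φ5] = [6008, 4296]
r4 m[X12→φ3] = [1, 1]
r4 m[X13→φ2] = [13, 5]
r4 m[X13→φ3] = [5428, 4876]
r4 m[X3→φ0] = [30624, 30360]
r4 m[X3→φ1] = [7656, 7360]
r4 m[X3→φ2] = [30276, 26400]
r4 m[X2→φ1] = [1, 1]
r5 m[φ0→X9] = [1924032, 3169056]
r5 m[φ0→X11] = [884928, 609576]
r5 m[φ0→X3] = [87, 80]
r5 m[φ1→X5] = [218176, 105112]
r5 m[φ1→X3] = [348, 330]
r5 m[φ1→X2] = [2895504, 2197584]
r5 m[φ2→X13] = [287256, 271752]
r5 m[φ2→X3] = [88, 92]
r5 m[φ3→X12] = [53728, 41216]
r5 m[φ3→X13] = [13, 5]
r5 m[φ4→X5] = [3, 9]
r5 m[φ5→X11] = [3, 4]
r5 m[φ6→X5] = [2, 4]
r5 m[X9→φ0] = [1, 1]
r5 m[X5→φ1] = [6, 36]
r5 m[X5→φ4] = [13832, 13552]
r5 m[X5→φ6] = [20748, 30492]
r5 m[X11→φ0] = [3, 4]
r5 m[X11→φ5] = [6008, 4296]
r5 m[X12→φ3] = [1, 1]
r5 m[X13→φ2] = [13, 5]
r5 m[X13→φ3] = [5428, 4876]
r5 m[X3→φ0] = [30624, 30360]
r5 m[X3→φ1] = [7656, 7360]
r5 m[X3→φ2] = [30276, 26400]
r5 m[X2→φ1] = [1, 1]
r6 m[φ0→X9] = [1924032, 3169056]
r6 m[φ0→X11] = [884928, 609576]
r6 m[φ0→X3] = [87, 80]
r6 m[φ1→X5] = [218176, 105112]
r6 m[φ1→X3] = [348, 330]
r6 m[φ1→X2] = [2895504, 2197584]
r6 m[φ2→X13] = [287256, 271752]
r6 m[φ2→X3] = [88, 92]
r6 m[φ3→X12] = [53728, 41216]
r6 m[φ3→X13] = [13, 5]
r6 m[φ4→X5] = [3, 9]
r6 m[φ5→X11] = [3, 4]
r6 m[φ6→X5] = [2, 4]
r6 m[X9→φ0] = [1, 1]
r6 m[X5→φ1] = [6, 36]
r6 m[X5→φ4] = [436352, 420448]
r6 m[X5→φ6] = [654528, 946008]
r6 m[X11→φ0] = [3, 4]
r6 m[X11→φ5] = [884928, 609576]
r6 m[X12→φ3] = [1, 1]
r6 m[X13→φ2] = [13, 5]
r6 m[X13→φ3] = [287256, 271752]
r6 m[X3→φ0] = [30624, 30360]
r6 m[X3→φ1] = [7656, 7360]
r6 m[X3→φ2] = [30276, 26400]
r6 m[X2→φ1] = [1, 1]
r7 m[φ0→X9] = [1924032, 3169056]
r7 m[φ0→X11] = [884928, 609576]
r7 m[φ0→X3] = [87, 80]
r7 m[φ1→X5] = [218176, 105112]
r7 m[φ1→X3] = [348, 330]
r7 m[φ1→X2] = [2895504, 2197584]
r7 m[φ2→X13] = [287256, 271752]
r7 m[φ2→X3] = [88, 92]
r7 m[φ3→X12] = [2857056, 2236032]
r7 m[φ3→X13] = [13, 5]
r7 m[φ4→X5] = [3, 9]
r7 m[φ5→X11] = [3, 4]
r7 m[φ6→X5] = [2, 4]
r7 m[X9→φ0] = [1, 1]
r7 m[X5→φ1] = [6, 36]
r7 m[X5→φ4] = [436352, 420448]
r7 m[X5→φ6] = [654528, 946008]
r7 m[X11→φ0] = [3, 4]
r7 m[X11→φ5] = [884928, 609576]
r7 m[X12→φ3] = [1, 1]
r7 m[X13→φ2] = [13, 5]
r7 m[X13→φ3] = [287256, 271752]
r7 m[X3→φ0] = [30624, 30360]
r7 m[X3→φ1] = [7656, 7360]
r7 m[X3→φ2] = [30276, 26400]
r7 m[X2→φ1] = [1, 1]
r8 m[φ0→X9] = [1924032, 3169056]
r8 m[φ0→X11] = [884928, 609576]
r8 m[φ0→X3] = [87, 80]
r8 m[φ1→X5] = [218176, 105112]
r8 m[φ1→X3] = [348, 330]
r8 m[φ1→X2] = [2895504, 2197584]
r8 m[φ2→X13] = [287256, 271752]
r8 m[φ2→X3] = [88, 92]
r8 m[φ3→X12] = [2857056, 2236032]
r8 m[φ3→X13] = [13, 5]
r8 m[φ4→X5] = [3, 9]
r8 m[φ5→X11] = [3, 4]
r8 m[φ6→X5] = [2, 4]
r8 m[X9→φ0] = [1, 1]
r8 m[X5→φ1] = [6, 36]
r8 m[X5→φ4] = [436352, 420448]
r8 m[X5→φ6] = [654528, 946008]
r8 m[X11→φ0] = [3, 4]
r8 m[X11→φ5] = [884928, 609576]
r8 m[X12→φ3] = [1, 1]
r8 m[X13→φ2] = [13, 5]
r8 m[X13→φ3] = [287256, 271752]
r8 m[X3→φ0] = [30624, 30360]
r8 m[X3→φ1] = [7656, 7360]
r8 m[X3→φ2] = [30276, 26400]
r8 m[X2→φ1] = [1, 1]
fixed point reached at round 8
b[X13] = ⊗ incoming = [3734328, 1358760]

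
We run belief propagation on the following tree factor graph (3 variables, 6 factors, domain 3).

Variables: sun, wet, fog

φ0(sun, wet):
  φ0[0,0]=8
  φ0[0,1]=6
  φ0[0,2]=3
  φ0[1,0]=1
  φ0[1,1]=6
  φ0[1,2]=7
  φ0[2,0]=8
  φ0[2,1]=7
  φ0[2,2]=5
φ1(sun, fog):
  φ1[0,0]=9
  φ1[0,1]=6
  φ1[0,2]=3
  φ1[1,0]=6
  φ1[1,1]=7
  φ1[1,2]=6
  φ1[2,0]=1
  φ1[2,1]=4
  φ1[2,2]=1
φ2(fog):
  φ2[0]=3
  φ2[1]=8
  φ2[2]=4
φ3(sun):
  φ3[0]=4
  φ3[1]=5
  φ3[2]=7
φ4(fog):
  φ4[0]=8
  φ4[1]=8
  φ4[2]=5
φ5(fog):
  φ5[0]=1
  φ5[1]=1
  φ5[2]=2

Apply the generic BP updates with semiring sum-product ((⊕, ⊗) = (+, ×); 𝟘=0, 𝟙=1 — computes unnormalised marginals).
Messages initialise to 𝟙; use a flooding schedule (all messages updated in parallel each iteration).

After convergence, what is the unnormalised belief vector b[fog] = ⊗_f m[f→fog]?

init: all messages = 𝟙 over 3 values
r1 m[φ0→sun] = [17, 14, 20]
r1 m[φ0→wet] = [17, 19, 15]
r1 m[φ1→sun] = [18, 19, 6]
r1 m[φ1→fog] = [16, 17, 10]
r1 m[φ2→fog] = [3, 8, 4]
r1 m[φ3→sun] = [4, 5, 7]
r1 m[φ4→fog] = [8, 8, 5]
r1 m[φ5→fog] = [1, 1, 2]
r1 m[sun→φ0] = [1, 1, 1]
r1 m[sun→φ1] = [1, 1, 1]
r1 m[sun→φ3] = [1, 1, 1]
r1 m[wet→φ0] = [1, 1, 1]
r1 m[fog→φ1] = [1, 1, 1]
r1 m[fog→φ2] = [1, 1, 1]
r1 m[fog→φ4] = [1, 1, 1]
r1 m[fog→φ5] = [1, 1, 1]
r2 m[φ0→sun] = [17, 14, 20]
r2 m[φ0→wet] = [17, 19, 15]
r2 m[φ1→sun] = [18, 19, 6]
r2 m[φ1→fog] = [16, 17, 10]
r2 m[φ2→fog] = [3, 8, 4]
r2 m[φ3→sun] = [4, 5, 7]
r2 m[φ4→fog] = [8, 8, 5]
r2 m[φ5→fog] = [1, 1, 2]
r2 m[sun→φ0] = [72, 95, 42]
r2 m[sun→φ1] = [68, 70, 140]
r2 m[sun→φ3] = [306, 266, 120]
r2 m[wet→φ0] = [1, 1, 1]
r2 m[fog→φ1] = [24, 64, 40]
r2 m[fog→φ2] = [128, 136, 100]
r2 m[fog→φ4] = [48, 136, 80]
r2 m[fog→φ5] = [384, 1088, 200]
r3 m[φ0→sun] = [17, 14, 20]
r3 m[φ0→wet] = [1007, 1296, 1091]
r3 m[φ1→sun] = [720, 832, 320]
r3 m[φ1→fog] = [1172, 1458, 764]
r3 m[φ2→fog] = [3, 8, 4]
r3 m[φ3→sun] = [4, 5, 7]
r3 m[φ4→fog] = [8, 8, 5]
r3 m[φ5→fog] = [1, 1, 2]
r3 m[sun→φ0] = [72, 95, 42]
r3 m[sun→φ1] = [68, 70, 140]
r3 m[sun→φ3] = [306, 266, 120]
r3 m[wet→φ0] = [1, 1, 1]
r3 m[fog→φ1] = [24, 64, 40]
r3 m[fog→φ2] = [128, 136, 100]
r3 m[fog→φ4] = [48, 136, 80]
r3 m[fog→φ5] = [384, 1088, 200]
r4 m[φ0→sun] = [17, 14, 20]
r4 m[φ0→wet] = [1007, 1296, 1091]
r4 m[φ1→sun] = [720, 832, 320]
r4 m[φ1→fog] = [1172, 1458, 764]
r4 m[φ2→fog] = [3, 8, 4]
r4 m[φ3→sun] = [4, 5, 7]
r4 m[φ4→fog] = [8, 8, 5]
r4 m[φ5→fog] = [1, 1, 2]
r4 m[sun→φ0] = [2880, 4160, 2240]
r4 m[sun→φ1] = [68, 70, 140]
r4 m[sun→φ3] = [12240, 11648, 6400]
r4 m[wet→φ0] = [1, 1, 1]
r4 m[fog→φ1] = [24, 64, 40]
r4 m[fog→φ2] = [9376, 11664, 7640]
r4 m[fog→φ4] = [3516, 11664, 6112]
r4 m[fog→φ5] = [28128, 93312, 15280]
r5 m[φ0→sun] = [17, 14, 20]
r5 m[φ0→wet] = [45120, 57920, 48960]
r5 m[φ1→sun] = [720, 832, 320]
r5 m[φ1→fog] = [1172, 1458, 764]
r5 m[φ2→fog] = [3, 8, 4]
r5 m[φ3→sun] = [4, 5, 7]
r5 m[φ4→fog] = [8, 8, 5]
r5 m[φ5→fog] = [1, 1, 2]
r5 m[sun→φ0] = [2880, 4160, 2240]
r5 m[sun→φ1] = [68, 70, 140]
r5 m[sun→φ3] = [12240, 11648, 6400]
r5 m[wet→φ0] = [1, 1, 1]
r5 m[fog→φ1] = [24, 64, 40]
r5 m[fog→φ2] = [9376, 11664, 7640]
r5 m[fog→φ4] = [3516, 11664, 6112]
r5 m[fog→φ5] = [28128, 93312, 15280]
r6 m[φ0→sun] = [17, 14, 20]
r6 m[φ0→wet] = [45120, 57920, 48960]
r6 m[φ1→sun] = [720, 832, 320]
r6 m[φ1→fog] = [1172, 1458, 764]
r6 m[φ2→fog] = [3, 8, 4]
r6 m[φ3→sun] = [4, 5, 7]
r6 m[φ4→fog] = [8, 8, 5]
r6 m[φ5→fog] = [1, 1, 2]
r6 m[sun→φ0] = [2880, 4160, 2240]
r6 m[sun→φ1] = [68, 70, 140]
r6 m[sun→φ3] = [12240, 11648, 6400]
r6 m[wet→φ0] = [1, 1, 1]
r6 m[fog→φ1] = [24, 64, 40]
r6 m[fog→φ2] = [9376, 11664, 7640]
r6 m[fog→φ4] = [3516, 11664, 6112]
r6 m[fog→φ5] = [28128, 93312, 15280]
fixed point reached at round 6
b[fog] = ⊗ incoming = [28128, 93312, 30560]

b[fog] = [28128, 93312, 30560]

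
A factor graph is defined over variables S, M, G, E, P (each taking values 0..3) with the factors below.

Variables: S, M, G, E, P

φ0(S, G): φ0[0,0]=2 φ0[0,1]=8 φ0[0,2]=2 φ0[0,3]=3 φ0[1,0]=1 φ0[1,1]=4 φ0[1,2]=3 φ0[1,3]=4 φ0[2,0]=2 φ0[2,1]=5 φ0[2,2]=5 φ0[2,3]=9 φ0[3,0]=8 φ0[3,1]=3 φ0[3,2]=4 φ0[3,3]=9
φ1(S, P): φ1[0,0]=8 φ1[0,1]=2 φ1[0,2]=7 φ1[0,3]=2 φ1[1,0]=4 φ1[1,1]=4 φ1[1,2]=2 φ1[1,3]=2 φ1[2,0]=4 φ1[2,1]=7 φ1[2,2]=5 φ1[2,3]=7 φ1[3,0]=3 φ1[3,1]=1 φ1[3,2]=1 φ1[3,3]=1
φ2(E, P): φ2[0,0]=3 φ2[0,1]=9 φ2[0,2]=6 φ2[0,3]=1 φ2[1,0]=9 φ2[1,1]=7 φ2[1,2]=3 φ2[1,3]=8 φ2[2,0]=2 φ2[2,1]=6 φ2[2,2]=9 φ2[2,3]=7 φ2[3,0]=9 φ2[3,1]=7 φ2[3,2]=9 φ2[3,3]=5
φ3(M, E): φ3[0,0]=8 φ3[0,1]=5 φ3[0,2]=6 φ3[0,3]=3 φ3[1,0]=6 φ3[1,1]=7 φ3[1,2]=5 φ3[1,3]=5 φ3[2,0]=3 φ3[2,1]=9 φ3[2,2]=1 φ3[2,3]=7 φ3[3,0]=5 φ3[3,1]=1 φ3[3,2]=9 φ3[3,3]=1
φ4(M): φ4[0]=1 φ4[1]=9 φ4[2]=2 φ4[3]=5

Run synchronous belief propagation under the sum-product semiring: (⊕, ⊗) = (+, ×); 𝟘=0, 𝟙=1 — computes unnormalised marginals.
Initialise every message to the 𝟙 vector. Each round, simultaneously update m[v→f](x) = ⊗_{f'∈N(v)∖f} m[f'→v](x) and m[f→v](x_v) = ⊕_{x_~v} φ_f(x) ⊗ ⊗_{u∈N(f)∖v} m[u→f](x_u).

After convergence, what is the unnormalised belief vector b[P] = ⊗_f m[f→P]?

init: all messages = 𝟙 over 4 values
r1 m[φ0→S] = [15, 12, 21, 24]
r1 m[φ0→G] = [13, 20, 14, 25]
r1 m[φ1→S] = [19, 12, 23, 6]
r1 m[φ1→P] = [19, 14, 15, 12]
r1 m[φ2→E] = [19, 27, 24, 30]
r1 m[φ2→P] = [23, 29, 27, 21]
r1 m[φ3→M] = [22, 23, 20, 16]
r1 m[φ3→E] = [22, 22, 21, 16]
r1 m[φ4→M] = [1, 9, 2, 5]
r1 m[S→φ0] = [1, 1, 1, 1]
r1 m[S→φ1] = [1, 1, 1, 1]
r1 m[M→φ3] = [1, 1, 1, 1]
r1 m[M→φ4] = [1, 1, 1, 1]
r1 m[G→φ0] = [1, 1, 1, 1]
r1 m[E→φ2] = [1, 1, 1, 1]
r1 m[E→φ3] = [1, 1, 1, 1]
r1 m[P→φ1] = [1, 1, 1, 1]
r1 m[P→φ2] = [1, 1, 1, 1]
r2 m[φ0→S] = [15, 12, 21, 24]
r2 m[φ0→G] = [13, 20, 14, 25]
r2 m[φ1→S] = [19, 12, 23, 6]
r2 m[φ1→P] = [19, 14, 15, 12]
r2 m[φ2→E] = [19, 27, 24, 30]
r2 m[φ2→P] = [23, 29, 27, 21]
r2 m[φ3→M] = [22, 23, 20, 16]
r2 m[φ3→E] = [22, 22, 21, 16]
r2 m[φ4→M] = [1, 9, 2, 5]
r2 m[S→φ0] = [19, 12, 23, 6]
r2 m[S→φ1] = [15, 12, 21, 24]
r2 m[M→φ3] = [1, 9, 2, 5]
r2 m[M→φ4] = [22, 23, 20, 16]
r2 m[G→φ0] = [1, 1, 1, 1]
r2 m[E→φ2] = [22, 22, 21, 16]
r2 m[E→φ3] = [19, 27, 24, 30]
r2 m[P→φ1] = [23, 29, 27, 21]
r2 m[P→φ2] = [19, 14, 15, 12]
r3 m[φ0→S] = [15, 12, 21, 24]
r3 m[φ0→G] = [144, 333, 213, 366]
r3 m[φ1→S] = [473, 304, 577, 146]
r3 m[φ1→P] = [324, 249, 258, 225]
r3 m[φ2→E] = [285, 410, 341, 464]
r3 m[φ2→P] = [450, 590, 531, 425]
r3 m[φ3→M] = [521, 573, 534, 368]
r3 m[φ3→E] = [93, 91, 98, 67]
r3 m[φ4→M] = [1, 9, 2, 5]
r3 m[S→φ0] = [19, 12, 23, 6]
r3 m[S→φ1] = [15, 12, 21, 24]
r3 m[M→φ3] = [1, 9, 2, 5]
r3 m[M→φ4] = [22, 23, 20, 16]
r3 m[G→φ0] = [1, 1, 1, 1]
r3 m[E→φ2] = [22, 22, 21, 16]
r3 m[E→φ3] = [19, 27, 24, 30]
r3 m[P→φ1] = [23, 29, 27, 21]
r3 m[P→φ2] = [19, 14, 15, 12]
r4 m[φ0→S] = [15, 12, 21, 24]
r4 m[φ0→G] = [144, 333, 213, 366]
r4 m[φ1→S] = [473, 304, 577, 146]
r4 m[φ1→P] = [324, 249, 258, 225]
r4 m[φ2→E] = [285, 410, 341, 464]
r4 m[φ2→P] = [450, 590, 531, 425]
r4 m[φ3→M] = [521, 573, 534, 368]
r4 m[φ3→E] = [93, 91, 98, 67]
r4 m[φ4→M] = [1, 9, 2, 5]
r4 m[S→φ0] = [473, 304, 577, 146]
r4 m[S→φ1] = [15, 12, 21, 24]
r4 m[M→φ3] = [1, 9, 2, 5]
r4 m[M→φ4] = [521, 573, 534, 368]
r4 m[G→φ0] = [1, 1, 1, 1]
r4 m[E→φ2] = [93, 91, 98, 67]
r4 m[E→φ3] = [285, 410, 341, 464]
r4 m[P→φ1] = [450, 590, 531, 425]
r4 m[P→φ2] = [324, 249, 258, 225]
r5 m[φ0→S] = [15, 12, 21, 24]
r5 m[φ0→G] = [3572, 8323, 5327, 9142]
r5 m[φ1→S] = [9347, 6072, 11560, 2896]
r5 m[φ1→P] = [324, 249, 258, 225]
r5 m[φ2→E] = [4986, 7233, 6039, 8106]
r5 m[φ2→P] = [1897, 2531, 2316, 1842]
r5 m[φ3→M] = [7768, 8605, 8134, 5368]
r5 m[φ3→E] = [93, 91, 98, 67]
r5 m[φ4→M] = [1, 9, 2, 5]
r5 m[S→φ0] = [473, 304, 577, 146]
r5 m[S→φ1] = [15, 12, 21, 24]
r5 m[M→φ3] = [1, 9, 2, 5]
r5 m[M→φ4] = [521, 573, 534, 368]
r5 m[G→φ0] = [1, 1, 1, 1]
r5 m[E→φ2] = [93, 91, 98, 67]
r5 m[E→φ3] = [285, 410, 341, 464]
r5 m[P→φ1] = [450, 590, 531, 425]
r5 m[P→φ2] = [324, 249, 258, 225]
r6 m[φ0→S] = [15, 12, 21, 24]
r6 m[φ0→G] = [3572, 8323, 5327, 9142]
r6 m[φ1→S] = [9347, 6072, 11560, 2896]
r6 m[φ1→P] = [324, 249, 258, 225]
r6 m[φ2→E] = [4986, 7233, 6039, 8106]
r6 m[φ2→P] = [1897, 2531, 2316, 1842]
r6 m[φ3→M] = [7768, 8605, 8134, 5368]
r6 m[φ3→E] = [93, 91, 98, 67]
r6 m[φ4→M] = [1, 9, 2, 5]
r6 m[S→φ0] = [9347, 6072, 11560, 2896]
r6 m[S→φ1] = [15, 12, 21, 24]
r6 m[M→φ3] = [1, 9, 2, 5]
r6 m[M→φ4] = [7768, 8605, 8134, 5368]
r6 m[G→φ0] = [1, 1, 1, 1]
r6 m[E→φ2] = [93, 91, 98, 67]
r6 m[E→φ3] = [4986, 7233, 6039, 8106]
r6 m[P→φ1] = [1897, 2531, 2316, 1842]
r6 m[P→φ2] = [324, 249, 258, 225]
r7 m[φ0→S] = [15, 12, 21, 24]
r7 m[φ0→G] = [71054, 165552, 106294, 182433]
r7 m[φ1→S] = [40134, 26028, 49779, 12380]
r7 m[φ1→P] = [324, 249, 258, 225]
r7 m[φ2→E] = [4986, 7233, 6039, 8106]
r7 m[φ2→P] = [1897, 2531, 2316, 1842]
r7 m[φ3→M] = [136605, 151272, 142836, 94620]
r7 m[φ3→E] = [93, 91, 98, 67]
r7 m[φ4→M] = [1, 9, 2, 5]
r7 m[S→φ0] = [9347, 6072, 11560, 2896]
r7 m[S→φ1] = [15, 12, 21, 24]
r7 m[M→φ3] = [1, 9, 2, 5]
r7 m[M→φ4] = [7768, 8605, 8134, 5368]
r7 m[G→φ0] = [1, 1, 1, 1]
r7 m[E→φ2] = [93, 91, 98, 67]
r7 m[E→φ3] = [4986, 7233, 6039, 8106]
r7 m[P→φ1] = [1897, 2531, 2316, 1842]
r7 m[P→φ2] = [324, 249, 258, 225]
r8 m[φ0→S] = [15, 12, 21, 24]
r8 m[φ0→G] = [71054, 165552, 106294, 182433]
r8 m[φ1→S] = [40134, 26028, 49779, 12380]
r8 m[φ1→P] = [324, 249, 258, 225]
r8 m[φ2→E] = [4986, 7233, 6039, 8106]
r8 m[φ2→P] = [1897, 2531, 2316, 1842]
r8 m[φ3→M] = [136605, 151272, 142836, 94620]
r8 m[φ3→E] = [93, 91, 98, 67]
r8 m[φ4→M] = [1, 9, 2, 5]
r8 m[S→φ0] = [40134, 26028, 49779, 12380]
r8 m[S→φ1] = [15, 12, 21, 24]
r8 m[M→φ3] = [1, 9, 2, 5]
r8 m[M→φ4] = [136605, 151272, 142836, 94620]
r8 m[G→φ0] = [1, 1, 1, 1]
r8 m[E→φ2] = [93, 91, 98, 67]
r8 m[E→φ3] = [4986, 7233, 6039, 8106]
r8 m[P→φ1] = [1897, 2531, 2316, 1842]
r8 m[P→φ2] = [324, 249, 258, 225]
r9 m[φ0→S] = [15, 12, 21, 24]
r9 m[φ0→G] = [304894, 711219, 456767, 783945]
r9 m[φ1→S] = [40134, 26028, 49779, 12380]
r9 m[φ1→P] = [324, 249, 258, 225]
r9 m[φ2→E] = [4986, 7233, 6039, 8106]
r9 m[φ2→P] = [1897, 2531, 2316, 1842]
r9 m[φ3→M] = [136605, 151272, 142836, 94620]
r9 m[φ3→E] = [93, 91, 98, 67]
r9 m[φ4→M] = [1, 9, 2, 5]
r9 m[S→φ0] = [40134, 26028, 49779, 12380]
r9 m[S→φ1] = [15, 12, 21, 24]
r9 m[M→φ3] = [1, 9, 2, 5]
r9 m[M→φ4] = [136605, 151272, 142836, 94620]
r9 m[G→φ0] = [1, 1, 1, 1]
r9 m[E→φ2] = [93, 91, 98, 67]
r9 m[E→φ3] = [4986, 7233, 6039, 8106]
r9 m[P→φ1] = [1897, 2531, 2316, 1842]
r9 m[P→φ2] = [324, 249, 258, 225]
r10 m[φ0→S] = [15, 12, 21, 24]
r10 m[φ0→G] = [304894, 711219, 456767, 783945]
r10 m[φ1→S] = [40134, 26028, 49779, 12380]
r10 m[φ1→P] = [324, 249, 258, 225]
r10 m[φ2→E] = [4986, 7233, 6039, 8106]
r10 m[φ2→P] = [1897, 2531, 2316, 1842]
r10 m[φ3→M] = [136605, 151272, 142836, 94620]
r10 m[φ3→E] = [93, 91, 98, 67]
r10 m[φ4→M] = [1, 9, 2, 5]
r10 m[S→φ0] = [40134, 26028, 49779, 12380]
r10 m[S→φ1] = [15, 12, 21, 24]
r10 m[M→φ3] = [1, 9, 2, 5]
r10 m[M→φ4] = [136605, 151272, 142836, 94620]
r10 m[G→φ0] = [1, 1, 1, 1]
r10 m[E→φ2] = [93, 91, 98, 67]
r10 m[E→φ3] = [4986, 7233, 6039, 8106]
r10 m[P→φ1] = [1897, 2531, 2316, 1842]
r10 m[P→φ2] = [324, 249, 258, 225]
fixed point reached at round 10
b[P] = ⊗ incoming = [614628, 630219, 597528, 414450]

b[P] = [614628, 630219, 597528, 414450]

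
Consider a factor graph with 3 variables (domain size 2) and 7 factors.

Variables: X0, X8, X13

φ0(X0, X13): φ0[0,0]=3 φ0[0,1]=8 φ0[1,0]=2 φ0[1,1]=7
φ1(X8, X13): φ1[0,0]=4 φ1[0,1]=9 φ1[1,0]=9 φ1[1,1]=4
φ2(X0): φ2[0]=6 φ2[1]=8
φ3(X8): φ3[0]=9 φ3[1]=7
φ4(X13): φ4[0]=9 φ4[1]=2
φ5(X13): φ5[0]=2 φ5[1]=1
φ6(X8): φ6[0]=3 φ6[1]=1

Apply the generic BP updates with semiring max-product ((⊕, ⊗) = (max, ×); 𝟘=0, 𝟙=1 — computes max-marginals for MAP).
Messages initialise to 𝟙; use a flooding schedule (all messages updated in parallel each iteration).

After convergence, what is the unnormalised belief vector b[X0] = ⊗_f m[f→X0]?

b[X0] = [34992, 31104]

init: all messages = 𝟙 over 2 values
r1 m[φ0→X0] = [8, 7]
r1 m[φ0→X13] = [3, 8]
r1 m[φ1→X8] = [9, 9]
r1 m[φ1→X13] = [9, 9]
r1 m[φ2→X0] = [6, 8]
r1 m[φ3→X8] = [9, 7]
r1 m[φ4→X13] = [9, 2]
r1 m[φ5→X13] = [2, 1]
r1 m[φ6→X8] = [3, 1]
r1 m[X0→φ0] = [1, 1]
r1 m[X0→φ2] = [1, 1]
r1 m[X8→φ1] = [1, 1]
r1 m[X8→φ3] = [1, 1]
r1 m[X8→φ6] = [1, 1]
r1 m[X13→φ0] = [1, 1]
r1 m[X13→φ1] = [1, 1]
r1 m[X13→φ4] = [1, 1]
r1 m[X13→φ5] = [1, 1]
r2 m[φ0→X0] = [8, 7]
r2 m[φ0→X13] = [3, 8]
r2 m[φ1→X8] = [9, 9]
r2 m[φ1→X13] = [9, 9]
r2 m[φ2→X0] = [6, 8]
r2 m[φ3→X8] = [9, 7]
r2 m[φ4→X13] = [9, 2]
r2 m[φ5→X13] = [2, 1]
r2 m[φ6→X8] = [3, 1]
r2 m[X0→φ0] = [6, 8]
r2 m[X0→φ2] = [8, 7]
r2 m[X8→φ1] = [27, 7]
r2 m[X8→φ3] = [27, 9]
r2 m[X8→φ6] = [81, 63]
r2 m[X13→φ0] = [162, 18]
r2 m[X13→φ1] = [54, 16]
r2 m[X13→φ4] = [54, 72]
r2 m[X13→φ5] = [243, 144]
r3 m[φ0→X0] = [486, 324]
r3 m[φ0→X13] = [18, 56]
r3 m[φ1→X8] = [216, 486]
r3 m[φ1→X13] = [108, 243]
r3 m[φ2→X0] = [6, 8]
r3 m[φ3→X8] = [9, 7]
r3 m[φ4→X13] = [9, 2]
r3 m[φ5→X13] = [2, 1]
r3 m[φ6→X8] = [3, 1]
r3 m[X0→φ0] = [6, 8]
r3 m[X0→φ2] = [8, 7]
r3 m[X8→φ1] = [27, 7]
r3 m[X8→φ3] = [27, 9]
r3 m[X8→φ6] = [81, 63]
r3 m[X13→φ0] = [162, 18]
r3 m[X13→φ1] = [54, 16]
r3 m[X13→φ4] = [54, 72]
r3 m[X13→φ5] = [243, 144]
r4 m[φ0→X0] = [486, 324]
r4 m[φ0→X13] = [18, 56]
r4 m[φ1→X8] = [216, 486]
r4 m[φ1→X13] = [108, 243]
r4 m[φ2→X0] = [6, 8]
r4 m[φ3→X8] = [9, 7]
r4 m[φ4→X13] = [9, 2]
r4 m[φ5→X13] = [2, 1]
r4 m[φ6→X8] = [3, 1]
r4 m[X0→φ0] = [6, 8]
r4 m[X0→φ2] = [486, 324]
r4 m[X8→φ1] = [27, 7]
r4 m[X8→φ3] = [648, 486]
r4 m[X8→φ6] = [1944, 3402]
r4 m[X13→φ0] = [1944, 486]
r4 m[X13→φ1] = [324, 112]
r4 m[X13→φ4] = [3888, 13608]
r4 m[X13→φ5] = [17496, 27216]
r5 m[φ0→X0] = [5832, 3888]
r5 m[φ0→X13] = [18, 56]
r5 m[φ1→X8] = [1296, 2916]
r5 m[φ1→X13] = [108, 243]
r5 m[φ2→X0] = [6, 8]
r5 m[φ3→X8] = [9, 7]
r5 m[φ4→X13] = [9, 2]
r5 m[φ5→X13] = [2, 1]
r5 m[φ6→X8] = [3, 1]
r5 m[X0→φ0] = [6, 8]
r5 m[X0→φ2] = [486, 324]
r5 m[X8→φ1] = [27, 7]
r5 m[X8→φ3] = [648, 486]
r5 m[X8→φ6] = [1944, 3402]
r5 m[X13→φ0] = [1944, 486]
r5 m[X13→φ1] = [324, 112]
r5 m[X13→φ4] = [3888, 13608]
r5 m[X13→φ5] = [17496, 27216]
r6 m[φ0→X0] = [5832, 3888]
r6 m[φ0→X13] = [18, 56]
r6 m[φ1→X8] = [1296, 2916]
r6 m[φ1→X13] = [108, 243]
r6 m[φ2→X0] = [6, 8]
r6 m[φ3→X8] = [9, 7]
r6 m[φ4→X13] = [9, 2]
r6 m[φ5→X13] = [2, 1]
r6 m[φ6→X8] = [3, 1]
r6 m[X0→φ0] = [6, 8]
r6 m[X0→φ2] = [5832, 3888]
r6 m[X8→φ1] = [27, 7]
r6 m[X8→φ3] = [3888, 2916]
r6 m[X8→φ6] = [11664, 20412]
r6 m[X13→φ0] = [1944, 486]
r6 m[X13→φ1] = [324, 112]
r6 m[X13→φ4] = [3888, 13608]
r6 m[X13→φ5] = [17496, 27216]
r7 m[φ0→X0] = [5832, 3888]
r7 m[φ0→X13] = [18, 56]
r7 m[φ1→X8] = [1296, 2916]
r7 m[φ1→X13] = [108, 243]
r7 m[φ2→X0] = [6, 8]
r7 m[φ3→X8] = [9, 7]
r7 m[φ4→X13] = [9, 2]
r7 m[φ5→X13] = [2, 1]
r7 m[φ6→X8] = [3, 1]
r7 m[X0→φ0] = [6, 8]
r7 m[X0→φ2] = [5832, 3888]
r7 m[X8→φ1] = [27, 7]
r7 m[X8→φ3] = [3888, 2916]
r7 m[X8→φ6] = [11664, 20412]
r7 m[X13→φ0] = [1944, 486]
r7 m[X13→φ1] = [324, 112]
r7 m[X13→φ4] = [3888, 13608]
r7 m[X13→φ5] = [17496, 27216]
fixed point reached at round 7
b[X0] = ⊗ incoming = [34992, 31104]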